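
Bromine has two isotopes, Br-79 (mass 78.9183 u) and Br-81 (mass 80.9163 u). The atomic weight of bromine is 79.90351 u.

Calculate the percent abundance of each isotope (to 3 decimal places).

Br-79: 50.690%, Br-81: 49.310%

With x = fraction of Br-79 (so Br-81 is 1 − x):
78.9183·x + 80.9163·(1 − x) = 79.90351
(78.9183 − 80.9163)·x = 79.90351 − 80.9163
x = -1.01279 / -1.9980 = 0.50690 → 50.690% Br-79, 49.310% Br-81.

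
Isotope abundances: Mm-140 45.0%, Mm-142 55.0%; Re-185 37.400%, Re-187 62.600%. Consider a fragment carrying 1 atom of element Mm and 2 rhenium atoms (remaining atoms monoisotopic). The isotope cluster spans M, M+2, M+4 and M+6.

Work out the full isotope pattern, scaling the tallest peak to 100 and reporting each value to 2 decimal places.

14.51 : 66.30 : 100.00 : 49.68

Element Mm pattern (n=1): 0.4500 : 0.5500
Rhenium pattern (n=2): 0.139876 : 0.468248 : 0.391876
Convolve the two distributions (both contribute in 2-u steps):
  M: 0.4500×0.139876 = 0.062944
  M+2: 0.4500×0.468248 + 0.5500×0.139876 = 0.287643
  M+4: 0.4500×0.391876 + 0.5500×0.468248 = 0.433881
  M+6: 0.5500×0.391876 = 0.215532
Scale to base peak (0.433881) = 100: 14.51 : 66.30 : 100.00 : 49.68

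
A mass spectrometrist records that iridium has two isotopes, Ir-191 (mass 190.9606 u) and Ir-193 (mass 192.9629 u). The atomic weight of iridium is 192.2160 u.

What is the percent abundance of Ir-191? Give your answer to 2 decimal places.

With x = fraction of Ir-191 (so Ir-193 is 1 − x):
190.9606·x + 192.9629·(1 − x) = 192.2160
(190.9606 − 192.9629)·x = 192.2160 − 192.9629
x = -0.7469 / -2.0023 = 0.37302 → 37.30% Ir-191, 62.70% Ir-193.

37.30%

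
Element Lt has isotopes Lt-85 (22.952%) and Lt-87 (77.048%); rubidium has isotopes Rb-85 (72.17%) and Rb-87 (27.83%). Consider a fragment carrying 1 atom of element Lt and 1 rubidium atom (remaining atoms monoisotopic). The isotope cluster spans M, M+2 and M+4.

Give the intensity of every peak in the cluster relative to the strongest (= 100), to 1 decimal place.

26.7 : 100.0 : 34.6

Element Lt pattern (n=1): 0.22952 : 0.77048
Rubidium pattern (n=1): 0.7217 : 0.2783
Convolve the two distributions (both contribute in 2-u steps):
  M: 0.22952×0.7217 = 0.165645
  M+2: 0.22952×0.2783 + 0.77048×0.7217 = 0.619931
  M+4: 0.77048×0.2783 = 0.214425
Scale to base peak (0.619931) = 100: 26.7 : 100.0 : 34.6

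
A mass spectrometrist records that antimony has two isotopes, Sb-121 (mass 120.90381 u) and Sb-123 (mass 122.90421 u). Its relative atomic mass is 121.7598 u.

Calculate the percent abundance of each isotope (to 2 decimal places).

Sb-121: 57.21%, Sb-123: 42.79%

With x = fraction of Sb-121 (so Sb-123 is 1 − x):
120.90381·x + 122.90421·(1 − x) = 121.7598
(120.90381 − 122.90421)·x = 121.7598 − 122.90421
x = -1.14441 / -2.00040 = 0.57209 → 57.21% Sb-121, 42.79% Sb-123.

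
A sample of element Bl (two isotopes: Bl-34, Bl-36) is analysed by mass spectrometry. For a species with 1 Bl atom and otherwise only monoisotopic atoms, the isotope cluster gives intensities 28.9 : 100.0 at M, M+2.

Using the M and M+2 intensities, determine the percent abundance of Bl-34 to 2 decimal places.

Write p for the Bl-34 fraction. I(M+2)/I(M) = [C(1,1)·p^0·(1−p)] / p^1 = 1·(1−p)/p = 100.0/28.9 = 3.4602
(1−p)/p = 3.4602/1 = 3.4602  ⇒  p = 1/(1 + 3.4602) = 0.2242
Bl-34: 22.42%, Bl-36: 77.58%.

22.42%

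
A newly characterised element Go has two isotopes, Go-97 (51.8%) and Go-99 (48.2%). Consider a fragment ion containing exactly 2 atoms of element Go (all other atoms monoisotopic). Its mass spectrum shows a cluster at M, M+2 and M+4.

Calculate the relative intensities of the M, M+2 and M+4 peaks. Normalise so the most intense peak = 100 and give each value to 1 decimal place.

Each Go atom is independently Go-97 (p = 0.518) or Go-99 (q = 0.482); the cluster is the binomial expansion (p + q)^2.
P(M) = 0.518^2 = 0.268324
P(M+2) = 2 × 0.518^1 × 0.482^1 = 0.499352
P(M+4) = 0.482^2 = 0.232324
The M+2 peak is largest (0.499352); scaling to 100 gives 53.7 : 100.0 : 46.5.

53.7 : 100.0 : 46.5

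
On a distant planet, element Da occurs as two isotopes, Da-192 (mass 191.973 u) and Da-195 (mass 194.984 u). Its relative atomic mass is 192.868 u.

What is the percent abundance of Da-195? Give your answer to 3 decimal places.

29.724%

Let x be the fractional abundance of Da-192; then Da-195 has abundance 1 − x.
191.973·x + 194.984·(1 − x) = 192.868
(191.973 − 194.984)·x = 192.868 − 194.984
x = -2.116 / -3.011 = 0.70276 → 70.276% Da-192, 29.724% Da-195.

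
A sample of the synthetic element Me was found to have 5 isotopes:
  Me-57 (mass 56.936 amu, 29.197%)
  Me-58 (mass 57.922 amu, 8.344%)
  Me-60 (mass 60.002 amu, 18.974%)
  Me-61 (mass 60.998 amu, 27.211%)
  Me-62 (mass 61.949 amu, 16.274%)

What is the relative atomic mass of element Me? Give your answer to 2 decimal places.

Ar = Σ fᵢ·mᵢ = 0.29197 × 56.936 + 0.08344 × 57.922 + 0.18974 × 60.002 + 0.27211 × 60.998 + 0.16274 × 61.949
= 16.6236 + 4.8330 + 11.3848 + 16.5982 + 10.0816 = 59.5212 amu

59.52 amu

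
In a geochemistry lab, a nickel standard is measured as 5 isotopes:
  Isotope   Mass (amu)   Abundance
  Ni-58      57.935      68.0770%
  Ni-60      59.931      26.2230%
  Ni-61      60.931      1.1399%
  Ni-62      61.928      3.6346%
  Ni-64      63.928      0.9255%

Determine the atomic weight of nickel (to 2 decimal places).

Average mass = Σ (abundance × isotope mass) = 0.680770 × 57.935 + 0.262230 × 59.931 + 0.011399 × 60.931 + 0.036346 × 61.928 + 0.009255 × 63.928
= 39.4404 + 15.7157 + 0.6946 + 2.2508 + 0.5917 = 58.6932 amu

58.69 amu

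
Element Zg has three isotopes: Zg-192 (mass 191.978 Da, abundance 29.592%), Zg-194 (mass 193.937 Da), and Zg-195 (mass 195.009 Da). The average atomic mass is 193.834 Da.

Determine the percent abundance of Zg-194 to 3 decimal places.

25.939%

Let x and y be the fractions of Zg-194 and Zg-195. Then x + y = 1 − 0.29592 = 0.70408 and 193.937x + 195.009y = 193.834 − 0.29592×191.978 = 137.02387024.
Substituting: 193.937x + 195.009(0.70408 − x) = 137.02387024
(193.937 − 195.009)x = -0.27806648  ⇒  x = 0.25939, y = 0.44469
Zg-194: 25.939%, Zg-195: 44.469%.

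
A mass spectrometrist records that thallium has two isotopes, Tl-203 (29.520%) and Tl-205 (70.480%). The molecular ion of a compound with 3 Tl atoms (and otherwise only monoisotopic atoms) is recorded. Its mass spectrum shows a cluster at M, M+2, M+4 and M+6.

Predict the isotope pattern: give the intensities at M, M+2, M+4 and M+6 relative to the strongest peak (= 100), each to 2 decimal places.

5.85 : 41.88 : 100.00 : 79.58

Each Tl atom is independently Tl-203 (p = 0.29520) or Tl-205 (q = 0.70480); the cluster is the binomial expansion (p + q)^3.
P(M) = 0.29520^3 = 0.025725
P(M+2) = 3 × 0.29520^2 × 0.70480^1 = 0.184255
P(M+4) = 3 × 0.29520^1 × 0.70480^2 = 0.439916
P(M+6) = 0.70480^3 = 0.350104
The M+4 peak is largest (0.439916); scaling to 100 gives 5.85 : 41.88 : 100.00 : 79.58.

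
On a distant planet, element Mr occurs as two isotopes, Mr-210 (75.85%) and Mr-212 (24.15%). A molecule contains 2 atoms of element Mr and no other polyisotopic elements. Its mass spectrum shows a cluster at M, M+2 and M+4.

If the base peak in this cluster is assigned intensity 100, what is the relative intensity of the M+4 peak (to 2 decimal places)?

Binomial terms of (0.7585 + 0.2415)^2: M 0.5753, M+2 0.3664, M+4 0.0583 → M is the base peak.
P(M) = C(2,0) × 0.7585^2 × 0.2415^0 = 1 × 0.57532225 × 1.0000 = 0.575322 (base)
P(M+4) = C(2,2) × 0.7585^0 × 0.2415^2 = 1 × 1.0000 × 0.05832225 = 0.058322
Relative intensity = 0.058322 / 0.575322 × 100 = 10.14

10.14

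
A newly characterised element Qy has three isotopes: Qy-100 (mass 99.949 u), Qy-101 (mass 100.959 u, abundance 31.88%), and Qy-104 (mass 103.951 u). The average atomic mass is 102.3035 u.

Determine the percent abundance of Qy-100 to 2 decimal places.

17.33%

The remaining 68.12% is split between Qy-100 (fraction x) and Qy-104 (fraction 0.6812 − x).
Substituting: 99.949x + 103.951(0.6812 − x) = 70.1177708
(99.949 − 103.951)x = -0.6936504  ⇒  x = 0.17333, y = 0.50787
Qy-100: 17.33%, Qy-104: 50.79%.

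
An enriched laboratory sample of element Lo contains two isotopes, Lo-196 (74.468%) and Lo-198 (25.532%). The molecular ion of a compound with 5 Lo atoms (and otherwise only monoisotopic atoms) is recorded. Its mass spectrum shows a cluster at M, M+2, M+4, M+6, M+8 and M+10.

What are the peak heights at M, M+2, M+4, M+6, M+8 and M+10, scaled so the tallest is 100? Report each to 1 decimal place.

Each Lo atom is independently Lo-196 (p = 0.74468) or Lo-198 (q = 0.25532); the cluster is the binomial expansion (p + q)^5.
P(M) = 0.74468^5 = 0.229007
P(M+2) = 5 × 0.74468^4 × 0.25532^1 = 0.392585
P(M+4) = 10 × 0.74468^3 × 0.25532^2 = 0.269202
P(M+6) = 10 × 0.74468^2 × 0.25532^3 = 0.092298
P(M+8) = 5 × 0.74468^1 × 0.25532^4 = 0.015823
P(M+10) = 0.25532^5 = 0.001085
The M+2 peak is largest (0.392585); scaling to 100 gives 58.3 : 100.0 : 68.6 : 23.5 : 4.0 : 0.3.

58.3 : 100.0 : 68.6 : 23.5 : 4.0 : 0.3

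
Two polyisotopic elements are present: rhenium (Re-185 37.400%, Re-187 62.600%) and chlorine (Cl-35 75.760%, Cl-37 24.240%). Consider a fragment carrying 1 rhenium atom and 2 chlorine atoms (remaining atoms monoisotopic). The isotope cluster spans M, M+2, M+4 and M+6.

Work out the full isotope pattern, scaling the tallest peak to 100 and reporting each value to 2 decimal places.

Rhenium pattern (n=1): 0.3740 : 0.6260
Chlorine pattern (n=2): 0.57395776 : 0.36728448 : 0.05875776
Convolve the two distributions (both contribute in 2-u steps):
  M: 0.3740×0.57395776 = 0.214660
  M+2: 0.3740×0.36728448 + 0.6260×0.57395776 = 0.496662
  M+4: 0.3740×0.05875776 + 0.6260×0.36728448 = 0.251895
  M+6: 0.6260×0.05875776 = 0.036782
Scale to base peak (0.496662) = 100: 43.22 : 100.00 : 50.72 : 7.41

43.22 : 100.00 : 50.72 : 7.41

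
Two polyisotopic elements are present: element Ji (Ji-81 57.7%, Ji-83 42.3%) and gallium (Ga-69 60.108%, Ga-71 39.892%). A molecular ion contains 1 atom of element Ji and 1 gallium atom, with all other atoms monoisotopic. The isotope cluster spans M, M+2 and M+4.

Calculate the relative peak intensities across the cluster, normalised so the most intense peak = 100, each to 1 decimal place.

71.6 : 100.0 : 34.8

Element Ji pattern (n=1): 0.5770 : 0.4230
Gallium pattern (n=1): 0.60108 : 0.39892
Convolve the two distributions (both contribute in 2-u steps):
  M: 0.5770×0.60108 = 0.346823
  M+2: 0.5770×0.39892 + 0.4230×0.60108 = 0.484434
  M+4: 0.4230×0.39892 = 0.168743
Scale to base peak (0.484434) = 100: 71.6 : 100.0 : 34.8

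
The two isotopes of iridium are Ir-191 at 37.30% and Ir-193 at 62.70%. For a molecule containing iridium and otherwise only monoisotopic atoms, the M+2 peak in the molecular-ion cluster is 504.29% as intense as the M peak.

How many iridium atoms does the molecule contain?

3

With n Ir atoms, P(M+2)/P(M) = C(n,1)·p^(n−1)q / p^n = n·q/p = n · 0.6270/0.3730.
n = 5.0429 × 0.3730/0.6270 = 3.00 ≈ 3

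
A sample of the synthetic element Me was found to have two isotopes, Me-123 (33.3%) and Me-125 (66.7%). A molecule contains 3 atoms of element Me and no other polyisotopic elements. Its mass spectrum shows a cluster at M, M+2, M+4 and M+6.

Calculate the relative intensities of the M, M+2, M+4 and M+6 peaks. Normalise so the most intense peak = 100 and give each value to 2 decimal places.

8.31 : 49.93 : 100.00 : 66.77

The 3 Me atoms are independent, so intensities follow the terms of (0.333 + 0.667)^3.
P(M) = 0.333^3 = 0.036926
P(M+2) = 3 × 0.333^2 × 0.667^1 = 0.221889
P(M+4) = 3 × 0.333^1 × 0.667^2 = 0.444444
P(M+6) = 0.667^3 = 0.296741
The M+4 peak is largest (0.444444); scaling to 100 gives 8.31 : 49.93 : 100.00 : 66.77.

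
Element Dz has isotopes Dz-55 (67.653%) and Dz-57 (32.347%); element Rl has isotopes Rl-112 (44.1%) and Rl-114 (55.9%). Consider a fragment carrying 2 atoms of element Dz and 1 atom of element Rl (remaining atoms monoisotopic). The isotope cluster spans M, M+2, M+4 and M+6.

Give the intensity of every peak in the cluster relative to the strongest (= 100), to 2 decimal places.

44.97 : 100.00 : 64.79 : 13.03

Element Dz pattern (n=2): 0.45769284 : 0.43767432 : 0.10463284
Element Rl pattern (n=1): 0.4410 : 0.5590
Convolve the two distributions (both contribute in 2-u steps):
  M: 0.45769284×0.4410 = 0.201843
  M+2: 0.45769284×0.5590 + 0.43767432×0.4410 = 0.448865
  M+4: 0.43767432×0.5590 + 0.10463284×0.4410 = 0.290803
  M+6: 0.10463284×0.5590 = 0.058490
Scale to base peak (0.448865) = 100: 44.97 : 100.00 : 64.79 : 13.03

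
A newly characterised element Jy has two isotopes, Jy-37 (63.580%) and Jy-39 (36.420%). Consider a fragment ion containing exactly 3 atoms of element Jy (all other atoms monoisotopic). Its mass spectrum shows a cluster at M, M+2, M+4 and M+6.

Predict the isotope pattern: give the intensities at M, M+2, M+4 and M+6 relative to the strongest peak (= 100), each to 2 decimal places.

58.19 : 100.00 : 57.28 : 10.94

Expanding (0.63580 + 0.36420)^3:
P(M) = 0.63580^3 = 0.257017
P(M+2) = 3 × 0.63580^2 × 0.36420^1 = 0.441674
P(M+4) = 3 × 0.63580^1 × 0.36420^2 = 0.253001
P(M+6) = 0.36420^3 = 0.048308
The M+2 peak is largest (0.441674); scaling to 100 gives 58.19 : 100.00 : 57.28 : 10.94.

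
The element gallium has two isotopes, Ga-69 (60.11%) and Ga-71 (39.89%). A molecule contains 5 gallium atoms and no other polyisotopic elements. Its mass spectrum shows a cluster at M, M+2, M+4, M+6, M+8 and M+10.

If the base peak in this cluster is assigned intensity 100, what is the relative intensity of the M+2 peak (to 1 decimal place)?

75.3

Term probabilities: M 0.0785, M+2 0.2604, M+4 0.3456, M+6 0.2293, M+8 0.0761, M+10 0.0101. Base peak = M+4.
P(M+4) = C(5,2) × 0.6011^3 × 0.3989^2 = 10 × 0.21719018 × 0.15912121 = 0.345596 (base)
P(M+2) = C(5,1) × 0.6011^4 × 0.3989^1 = 5 × 0.13055302 × 0.3989 = 0.260388
Relative intensity = 0.260388 / 0.345596 × 100 = 75.3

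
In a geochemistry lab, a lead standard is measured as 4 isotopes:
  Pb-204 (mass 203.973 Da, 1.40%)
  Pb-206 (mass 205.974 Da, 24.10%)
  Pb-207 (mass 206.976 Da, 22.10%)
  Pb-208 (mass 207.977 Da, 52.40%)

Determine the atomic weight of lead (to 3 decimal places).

Weight each isotope mass by its fractional abundance: 0.0140 × 203.973 + 0.2410 × 205.974 + 0.2210 × 206.976 + 0.5240 × 207.977
= 2.8556 + 49.6397 + 45.7417 + 108.9799 = 207.2169 Da

207.217 Da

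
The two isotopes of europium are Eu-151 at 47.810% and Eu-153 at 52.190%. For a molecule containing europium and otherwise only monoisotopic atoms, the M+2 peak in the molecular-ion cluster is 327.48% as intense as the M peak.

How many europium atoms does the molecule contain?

With n Eu atoms, P(M+2)/P(M) = C(n,1)·p^(n−1)q / p^n = n·q/p = n · 0.52190/0.47810.
n = 3.2748 × 0.47810/0.52190 = 3.00 ≈ 3

3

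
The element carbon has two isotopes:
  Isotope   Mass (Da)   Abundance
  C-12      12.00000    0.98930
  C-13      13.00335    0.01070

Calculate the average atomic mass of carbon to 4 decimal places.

Weight each isotope mass by its fractional abundance: 0.98930 × 12.00000 + 0.01070 × 13.00335
= 11.871600 + 0.139136 = 12.010736 Da

12.0107 Da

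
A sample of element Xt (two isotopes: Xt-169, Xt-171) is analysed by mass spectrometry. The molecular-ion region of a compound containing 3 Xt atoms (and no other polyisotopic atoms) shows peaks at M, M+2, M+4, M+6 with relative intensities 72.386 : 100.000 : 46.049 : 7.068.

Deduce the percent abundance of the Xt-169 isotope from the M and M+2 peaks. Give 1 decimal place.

Write p for the Xt-169 fraction. I(M+2)/I(M) = [C(3,1)·p^2·(1−p)] / p^3 = 3·(1−p)/p = 100.000/72.386 = 1.3815
(1−p)/p = 1.3815/3 = 0.4605  ⇒  p = 1/(1 + 0.4605) = 0.6847
Xt-169: 68.5%, Xt-171: 31.5%.

68.5%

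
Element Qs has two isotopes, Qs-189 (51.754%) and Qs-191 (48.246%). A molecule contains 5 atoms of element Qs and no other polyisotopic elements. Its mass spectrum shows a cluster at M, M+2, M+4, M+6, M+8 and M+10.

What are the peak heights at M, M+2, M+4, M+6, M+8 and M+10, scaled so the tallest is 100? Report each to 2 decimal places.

Each Qs atom is independently Qs-189 (p = 0.51754) or Qs-191 (q = 0.48246); the cluster is the binomial expansion (p + q)^5.
P(M) = 0.51754^5 = 0.037130
P(M+2) = 5 × 0.51754^4 × 0.48246^1 = 0.173064
P(M+4) = 10 × 0.51754^3 × 0.48246^2 = 0.322667
P(M+6) = 10 × 0.51754^2 × 0.48246^3 = 0.300796
P(M+8) = 5 × 0.51754^1 × 0.48246^4 = 0.140204
P(M+10) = 0.48246^5 = 0.026140
The M+4 peak is largest (0.322667); scaling to 100 gives 11.51 : 53.64 : 100.00 : 93.22 : 43.45 : 8.10.

11.51 : 53.64 : 100.00 : 93.22 : 43.45 : 8.10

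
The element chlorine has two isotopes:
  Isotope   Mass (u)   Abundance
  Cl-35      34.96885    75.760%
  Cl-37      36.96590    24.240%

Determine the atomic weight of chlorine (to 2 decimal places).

Average mass = Σ (abundance × isotope mass) = 0.75760 × 34.96885 + 0.24240 × 36.96590
= 26.492401 + 8.960534 = 35.452935 u

35.45 u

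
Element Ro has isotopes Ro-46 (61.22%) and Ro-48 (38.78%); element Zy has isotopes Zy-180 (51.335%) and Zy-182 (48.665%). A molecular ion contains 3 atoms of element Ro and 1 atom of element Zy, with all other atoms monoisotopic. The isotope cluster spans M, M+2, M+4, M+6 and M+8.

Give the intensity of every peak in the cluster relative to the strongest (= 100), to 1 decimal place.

Element Ro pattern (n=3): 0.22944573 : 0.43602934 : 0.27620414 : 0.05832079
Element Zy pattern (n=1): 0.51335 : 0.48665
Convolve the two distributions (both contribute in 2-u steps):
  M: 0.22944573×0.51335 = 0.117786
  M+2: 0.22944573×0.48665 + 0.43602934×0.51335 = 0.335495
  M+4: 0.43602934×0.48665 + 0.27620414×0.51335 = 0.353983
  M+6: 0.27620414×0.48665 + 0.05832079×0.51335 = 0.164354
  M+8: 0.05832079×0.48665 = 0.028382
Scale to base peak (0.353983) = 100: 33.3 : 94.8 : 100.0 : 46.4 : 8.0

33.3 : 94.8 : 100.0 : 46.4 : 8.0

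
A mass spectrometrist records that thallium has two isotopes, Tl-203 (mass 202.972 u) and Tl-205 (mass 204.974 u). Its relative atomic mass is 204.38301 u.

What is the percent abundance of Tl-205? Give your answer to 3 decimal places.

70.480%

Let x be the fractional abundance of Tl-203; then Tl-205 has abundance 1 − x.
202.972·x + 204.974·(1 − x) = 204.38301
(202.972 − 204.974)·x = 204.38301 − 204.974
x = -0.59099 / -2.002 = 0.29520 → 29.520% Tl-203, 70.480% Tl-205.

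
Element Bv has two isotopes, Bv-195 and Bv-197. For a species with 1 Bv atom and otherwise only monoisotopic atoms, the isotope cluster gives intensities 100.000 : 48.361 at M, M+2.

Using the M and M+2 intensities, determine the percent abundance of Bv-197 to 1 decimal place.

32.6%

Let p = fractional abundance of Bv-195. I(M+2)/I(M) = [C(1,1)·p^0·(1−p)] / p^1 = 1·(1−p)/p = 48.361/100.000 = 0.4836
(1−p)/p = 0.4836/1 = 0.4836  ⇒  p = 1/(1 + 0.4836) = 0.6740
Bv-195: 67.4%, Bv-197: 32.6%.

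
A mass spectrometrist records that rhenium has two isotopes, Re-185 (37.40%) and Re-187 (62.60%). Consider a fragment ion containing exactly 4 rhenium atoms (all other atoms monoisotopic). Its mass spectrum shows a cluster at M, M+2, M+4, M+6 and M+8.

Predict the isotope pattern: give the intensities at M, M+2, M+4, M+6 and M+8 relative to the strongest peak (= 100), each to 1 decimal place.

Each Re atom is independently Re-185 (p = 0.3740) or Re-187 (q = 0.6260); the cluster is the binomial expansion (p + q)^4.
P(M) = 0.3740^4 = 0.019565
P(M+2) = 4 × 0.3740^3 × 0.6260^1 = 0.130993
P(M+4) = 6 × 0.3740^2 × 0.6260^2 = 0.328884
P(M+6) = 4 × 0.3740^1 × 0.6260^3 = 0.366990
P(M+8) = 0.6260^4 = 0.153567
The M+6 peak is largest (0.366990); scaling to 100 gives 5.3 : 35.7 : 89.6 : 100.0 : 41.8.

5.3 : 35.7 : 89.6 : 100.0 : 41.8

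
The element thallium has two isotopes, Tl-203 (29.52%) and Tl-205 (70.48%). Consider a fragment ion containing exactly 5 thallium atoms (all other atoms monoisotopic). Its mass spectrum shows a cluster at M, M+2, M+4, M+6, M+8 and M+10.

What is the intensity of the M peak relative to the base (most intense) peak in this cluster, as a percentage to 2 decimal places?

Term probabilities: M 0.0022, M+2 0.0268, M+4 0.1278, M+6 0.3051, M+8 0.3642, M+10 0.1739. Base peak = M+8.
P(M+8) = C(5,4) × 0.2952^1 × 0.7048^4 = 5 × 0.2952 × 0.24675365 = 0.364208 (base)
P(M) = C(5,0) × 0.2952^5 × 0.7048^0 = 1 × 0.00224172 × 1.0000 = 0.002242
Relative intensity = 0.002242 / 0.364208 × 100 = 0.62

0.62%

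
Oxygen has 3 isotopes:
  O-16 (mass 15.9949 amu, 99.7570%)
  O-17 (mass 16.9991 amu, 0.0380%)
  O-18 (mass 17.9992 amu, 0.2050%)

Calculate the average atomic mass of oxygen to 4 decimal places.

The abundance-weighted mean is 0.997570 × 15.9949 + 0.000380 × 16.9991 + 0.002050 × 17.9992
= 15.95603 + 0.00646 + 0.03690 = 15.99939 amu

15.9994 amu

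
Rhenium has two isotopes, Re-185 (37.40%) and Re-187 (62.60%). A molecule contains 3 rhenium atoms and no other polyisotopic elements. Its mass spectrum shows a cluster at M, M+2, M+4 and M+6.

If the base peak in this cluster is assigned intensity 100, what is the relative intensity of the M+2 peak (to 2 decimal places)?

Term probabilities: M 0.0523, M+2 0.2627, M+4 0.4397, M+6 0.2453. Base peak = M+4.
P(M+4) = C(3,2) × 0.3740^1 × 0.6260^2 = 3 × 0.3740 × 0.391876 = 0.439685 (base)
P(M+2) = C(3,1) × 0.3740^2 × 0.6260^1 = 3 × 0.139876 × 0.6260 = 0.262687
Relative intensity = 0.262687 / 0.439685 × 100 = 59.74

59.74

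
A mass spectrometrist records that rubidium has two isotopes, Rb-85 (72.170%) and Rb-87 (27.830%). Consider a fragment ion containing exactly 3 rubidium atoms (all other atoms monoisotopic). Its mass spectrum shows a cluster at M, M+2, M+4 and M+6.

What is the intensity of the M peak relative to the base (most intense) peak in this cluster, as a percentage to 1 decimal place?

86.4%

Binomial terms of (0.72170 + 0.27830)^3: M 0.3759, M+2 0.4349, M+4 0.1677, M+6 0.0216 → M+2 is the base peak.
P(M+2) = C(3,1) × 0.72170^2 × 0.27830^1 = 3 × 0.52085089 × 0.2783 = 0.434858 (base)
P(M) = C(3,0) × 0.72170^3 × 0.27830^0 = 1 × 0.37589809 × 1.0000 = 0.375898
Relative intensity = 0.375898 / 0.434858 × 100 = 86.4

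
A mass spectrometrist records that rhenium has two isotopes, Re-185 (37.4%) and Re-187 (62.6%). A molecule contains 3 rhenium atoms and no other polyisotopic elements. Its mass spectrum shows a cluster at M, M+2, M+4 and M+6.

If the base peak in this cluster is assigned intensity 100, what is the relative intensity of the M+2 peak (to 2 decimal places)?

59.74

(0.374 + 0.626)^3 gives M 0.0523, M+2 0.2627, M+4 0.4397, M+6 0.2453; the largest is M+4.
P(M+4) = C(3,2) × 0.374^1 × 0.626^2 = 3 × 0.3740 × 0.391876 = 0.439685 (base)
P(M+2) = C(3,1) × 0.374^2 × 0.626^1 = 3 × 0.139876 × 0.6260 = 0.262687
Relative intensity = 0.262687 / 0.439685 × 100 = 59.74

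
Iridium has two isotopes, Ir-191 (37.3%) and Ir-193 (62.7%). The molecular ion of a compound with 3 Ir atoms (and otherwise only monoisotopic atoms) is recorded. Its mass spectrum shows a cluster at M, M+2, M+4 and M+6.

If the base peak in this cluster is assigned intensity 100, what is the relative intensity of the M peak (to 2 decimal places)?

(0.373 + 0.627)^3 gives M 0.0519, M+2 0.2617, M+4 0.4399, M+6 0.2465; the largest is M+4.
P(M+4) = C(3,2) × 0.373^1 × 0.627^2 = 3 × 0.3730 × 0.393129 = 0.439911 (base)
P(M) = C(3,0) × 0.373^3 × 0.627^0 = 1 × 0.05189512 × 1.0000 = 0.051895
Relative intensity = 0.051895 / 0.439911 × 100 = 11.80

11.80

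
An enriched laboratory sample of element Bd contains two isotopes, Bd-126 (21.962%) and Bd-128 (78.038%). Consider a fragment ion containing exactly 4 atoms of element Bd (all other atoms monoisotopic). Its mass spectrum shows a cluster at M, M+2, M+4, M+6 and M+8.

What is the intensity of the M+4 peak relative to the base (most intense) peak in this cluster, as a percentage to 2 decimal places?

Binomial terms of (0.21962 + 0.78038)^4: M 0.0023, M+2 0.0331, M+4 0.1762, M+6 0.4175, M+8 0.3709 → M+6 is the base peak.
P(M+6) = C(4,3) × 0.21962^1 × 0.78038^3 = 4 × 0.21962 × 0.47524591 = 0.417494 (base)
P(M+4) = C(4,2) × 0.21962^2 × 0.78038^2 = 6 × 0.04823294 × 0.60899294 = 0.176241
Relative intensity = 0.176241 / 0.417494 × 100 = 42.21

42.21%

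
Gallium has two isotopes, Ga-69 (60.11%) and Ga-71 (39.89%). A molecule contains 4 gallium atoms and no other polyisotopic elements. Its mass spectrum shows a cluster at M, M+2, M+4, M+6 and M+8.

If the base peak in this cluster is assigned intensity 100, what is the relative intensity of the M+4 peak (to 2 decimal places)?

99.54

Term probabilities: M 0.1306, M+2 0.3465, M+4 0.3450, M+6 0.1526, M+8 0.0253. Base peak = M+2.
P(M+2) = C(4,1) × 0.6011^3 × 0.3989^1 = 4 × 0.21719018 × 0.3989 = 0.346549 (base)
P(M+4) = C(4,2) × 0.6011^2 × 0.3989^2 = 6 × 0.36132121 × 0.15912121 = 0.344963
Relative intensity = 0.344963 / 0.346549 × 100 = 99.54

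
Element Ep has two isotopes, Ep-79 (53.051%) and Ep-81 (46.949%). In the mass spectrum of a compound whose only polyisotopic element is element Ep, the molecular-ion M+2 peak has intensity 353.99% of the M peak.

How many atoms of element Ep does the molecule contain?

4

For n independent Ep atoms, I(M+2)/I(M) = n · (abundance Ep-81) / (abundance Ep-79) = n · 0.46949/0.53051.
n = 3.5399 × 0.53051/0.46949 = 4.00 ≈ 4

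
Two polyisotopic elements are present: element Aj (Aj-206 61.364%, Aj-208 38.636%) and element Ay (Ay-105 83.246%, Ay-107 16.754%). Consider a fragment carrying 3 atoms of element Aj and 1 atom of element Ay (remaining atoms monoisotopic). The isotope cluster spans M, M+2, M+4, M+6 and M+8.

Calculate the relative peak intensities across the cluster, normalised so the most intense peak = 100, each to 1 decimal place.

47.8 : 100.0 : 75.1 : 23.4 : 2.4

Element Aj pattern (n=3): 0.23106863 : 0.43645627 : 0.27480158 : 0.05767352
Element Ay pattern (n=1): 0.83246 : 0.16754
Convolve the two distributions (both contribute in 2-u steps):
  M: 0.23106863×0.83246 = 0.192355
  M+2: 0.23106863×0.16754 + 0.43645627×0.83246 = 0.402046
  M+4: 0.43645627×0.16754 + 0.27480158×0.83246 = 0.301885
  M+6: 0.27480158×0.16754 + 0.05767352×0.83246 = 0.094051
  M+8: 0.05767352×0.16754 = 0.009663
Scale to base peak (0.402046) = 100: 47.8 : 100.0 : 75.1 : 23.4 : 2.4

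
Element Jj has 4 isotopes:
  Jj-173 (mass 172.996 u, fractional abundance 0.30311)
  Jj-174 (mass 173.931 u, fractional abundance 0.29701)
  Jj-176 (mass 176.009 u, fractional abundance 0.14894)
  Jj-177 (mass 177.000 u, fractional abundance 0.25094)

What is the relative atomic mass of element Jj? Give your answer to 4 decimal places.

174.7272 u

The abundance-weighted mean is 0.30311 × 172.996 + 0.29701 × 173.931 + 0.14894 × 176.009 + 0.25094 × 177.000
= 52.43682 + 51.65925 + 26.21478 + 44.41638 = 174.72723 u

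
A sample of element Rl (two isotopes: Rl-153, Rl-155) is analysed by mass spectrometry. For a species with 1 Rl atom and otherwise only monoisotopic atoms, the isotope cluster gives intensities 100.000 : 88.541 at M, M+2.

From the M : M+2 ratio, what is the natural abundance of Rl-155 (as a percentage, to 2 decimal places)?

46.96%

Write p for the Rl-153 fraction. I(M+2)/I(M) = [C(1,1)·p^0·(1−p)] / p^1 = 1·(1−p)/p = 88.541/100.000 = 0.8854
(1−p)/p = 0.8854/1 = 0.8854  ⇒  p = 1/(1 + 0.8854) = 0.5304
Rl-153: 53.04%, Rl-155: 46.96%.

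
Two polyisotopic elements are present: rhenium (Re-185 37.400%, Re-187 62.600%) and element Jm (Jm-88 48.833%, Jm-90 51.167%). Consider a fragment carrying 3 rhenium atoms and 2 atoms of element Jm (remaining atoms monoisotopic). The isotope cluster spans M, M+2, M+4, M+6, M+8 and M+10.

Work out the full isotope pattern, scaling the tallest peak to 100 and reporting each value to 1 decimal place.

3.6 : 25.6 : 72.0 : 100.0 : 68.5 : 18.5

Rhenium pattern (n=3): 0.05231362 : 0.26268713 : 0.43968487 : 0.24531438
Element Jm pattern (n=2): 0.23846619 : 0.49972762 : 0.26180619
Convolve the two distributions (both contribute in 2-u steps):
  M: 0.05231362×0.23846619 = 0.012475
  M+2: 0.05231362×0.49972762 + 0.26268713×0.23846619 = 0.088785
  M+4: 0.05231362×0.26180619 + 0.26268713×0.49972762 + 0.43968487×0.23846619 = 0.249818
  M+6: 0.26268713×0.26180619 + 0.43968487×0.49972762 + 0.24531438×0.23846619 = 0.346995
  M+8: 0.43968487×0.26180619 + 0.24531438×0.49972762 = 0.237703
  M+10: 0.24531438×0.26180619 = 0.064225
Scale to base peak (0.346995) = 100: 3.6 : 25.6 : 72.0 : 100.0 : 68.5 : 18.5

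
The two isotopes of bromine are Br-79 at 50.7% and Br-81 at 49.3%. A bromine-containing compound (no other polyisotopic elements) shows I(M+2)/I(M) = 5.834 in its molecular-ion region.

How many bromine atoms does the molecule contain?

For n independent Br atoms, I(M+2)/I(M) = n · (abundance Br-81) / (abundance Br-79) = n · 0.493/0.507.
n = 5.834 × 0.507/0.493 = 6.00 ≈ 6

6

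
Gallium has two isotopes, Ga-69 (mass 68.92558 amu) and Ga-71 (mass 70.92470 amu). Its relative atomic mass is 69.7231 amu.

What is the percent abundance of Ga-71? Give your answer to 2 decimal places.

With x = fraction of Ga-69 (so Ga-71 is 1 − x):
68.92558·x + 70.92470·(1 − x) = 69.7231
(68.92558 − 70.92470)·x = 69.7231 − 70.92470
x = -1.20160 / -1.99912 = 0.60106 → 60.11% Ga-69, 39.89% Ga-71.

39.89%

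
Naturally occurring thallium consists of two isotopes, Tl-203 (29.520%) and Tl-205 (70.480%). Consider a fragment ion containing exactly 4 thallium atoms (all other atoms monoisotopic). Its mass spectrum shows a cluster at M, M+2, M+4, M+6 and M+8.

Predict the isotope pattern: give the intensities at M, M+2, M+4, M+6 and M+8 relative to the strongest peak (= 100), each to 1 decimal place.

1.8 : 17.5 : 62.8 : 100.0 : 59.7

Expanding (0.29520 + 0.70480)^4:
P(M) = 0.29520^4 = 0.007594
P(M+2) = 4 × 0.29520^3 × 0.70480^1 = 0.072523
P(M+4) = 6 × 0.29520^2 × 0.70480^2 = 0.259726
P(M+6) = 4 × 0.29520^1 × 0.70480^3 = 0.413403
P(M+8) = 0.70480^4 = 0.246754
The M+6 peak is largest (0.413403); scaling to 100 gives 1.8 : 17.5 : 62.8 : 100.0 : 59.7.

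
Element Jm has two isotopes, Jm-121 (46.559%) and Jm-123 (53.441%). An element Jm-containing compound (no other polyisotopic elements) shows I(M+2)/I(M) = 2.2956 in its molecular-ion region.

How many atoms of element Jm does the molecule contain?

The M+2/M ratio from n Jm atoms is n · q/p = n · 0.53441/0.46559.
n = 2.2956 × 0.46559/0.53441 = 2.00 ≈ 2

2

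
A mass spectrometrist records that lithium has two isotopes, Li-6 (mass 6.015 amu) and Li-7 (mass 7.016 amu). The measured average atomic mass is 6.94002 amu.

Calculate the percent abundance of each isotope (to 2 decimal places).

With x = fraction of Li-6 (so Li-7 is 1 − x):
6.015·x + 7.016·(1 − x) = 6.94002
(6.015 − 7.016)·x = 6.94002 − 7.016
x = -0.07598 / -1.001 = 0.07590 → 7.59% Li-6, 92.41% Li-7.

Li-6: 7.59%, Li-7: 92.41%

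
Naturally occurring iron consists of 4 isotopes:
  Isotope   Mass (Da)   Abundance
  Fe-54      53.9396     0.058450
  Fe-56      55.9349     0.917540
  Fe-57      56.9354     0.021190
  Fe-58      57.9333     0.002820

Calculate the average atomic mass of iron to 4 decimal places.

55.8451 Da

Average mass = Σ (abundance × isotope mass) = 0.058450 × 53.9396 + 0.917540 × 55.9349 + 0.021190 × 56.9354 + 0.002820 × 57.9333
= 3.15277 + 51.32251 + 1.20646 + 0.16337 = 55.84511 Da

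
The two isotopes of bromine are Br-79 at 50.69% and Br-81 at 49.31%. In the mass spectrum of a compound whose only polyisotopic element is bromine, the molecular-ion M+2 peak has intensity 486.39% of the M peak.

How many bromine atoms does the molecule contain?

5

The M+2/M ratio from n Br atoms is n · q/p = n · 0.4931/0.5069.
n = 4.8639 × 0.5069/0.4931 = 5.00 ≈ 5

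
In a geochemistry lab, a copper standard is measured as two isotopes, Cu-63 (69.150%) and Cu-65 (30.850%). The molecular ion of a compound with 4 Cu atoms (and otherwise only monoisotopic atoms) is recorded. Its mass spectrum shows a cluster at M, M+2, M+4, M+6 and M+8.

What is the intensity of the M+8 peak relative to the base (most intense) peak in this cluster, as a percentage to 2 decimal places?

2.22%

Term probabilities: M 0.2286, M+2 0.4080, M+4 0.2731, M+6 0.0812, M+8 0.0091. Base peak = M+2.
P(M+2) = C(4,1) × 0.69150^3 × 0.30850^1 = 4 × 0.33065611 × 0.3085 = 0.408030 (base)
P(M+8) = C(4,4) × 0.69150^0 × 0.30850^4 = 1 × 1.0000 × 0.00905776 = 0.009058
Relative intensity = 0.009058 / 0.408030 × 100 = 2.22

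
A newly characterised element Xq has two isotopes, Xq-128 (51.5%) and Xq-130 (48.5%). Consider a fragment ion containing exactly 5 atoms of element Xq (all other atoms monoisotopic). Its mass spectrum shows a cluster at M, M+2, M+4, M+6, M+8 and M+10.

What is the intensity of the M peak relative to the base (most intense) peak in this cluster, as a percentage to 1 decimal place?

Binomial terms of (0.515 + 0.485)^5: M 0.0362, M+2 0.1706, M+4 0.3213, M+6 0.3026, M+8 0.1425, M+10 0.0268 → M+4 is the base peak.
P(M+4) = C(5,2) × 0.515^3 × 0.485^2 = 10 × 0.13659088 × 0.235225 = 0.321296 (base)
P(M) = C(5,0) × 0.515^5 × 0.485^0 = 1 × 0.03622731 × 1.0000 = 0.036227
Relative intensity = 0.036227 / 0.321296 × 100 = 11.3

11.3%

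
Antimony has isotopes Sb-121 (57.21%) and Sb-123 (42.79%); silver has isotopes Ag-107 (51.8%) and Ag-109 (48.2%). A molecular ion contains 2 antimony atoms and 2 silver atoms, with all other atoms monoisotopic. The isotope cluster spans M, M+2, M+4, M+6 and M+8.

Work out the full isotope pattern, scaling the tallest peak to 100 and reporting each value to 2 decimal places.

Antimony pattern (n=2): 0.32729841 : 0.48960318 : 0.18309841
Silver pattern (n=2): 0.268324 : 0.499352 : 0.232324
Convolve the two distributions (both contribute in 2-u steps):
  M: 0.32729841×0.268324 = 0.087822
  M+2: 0.32729841×0.499352 + 0.48960318×0.268324 = 0.294809
  M+4: 0.32729841×0.232324 + 0.48960318×0.499352 + 0.18309841×0.268324 = 0.369653
  M+6: 0.48960318×0.232324 + 0.18309841×0.499352 = 0.205177
  M+8: 0.18309841×0.232324 = 0.042538
Scale to base peak (0.369653) = 100: 23.76 : 79.75 : 100.00 : 55.51 : 11.51

23.76 : 79.75 : 100.00 : 55.51 : 11.51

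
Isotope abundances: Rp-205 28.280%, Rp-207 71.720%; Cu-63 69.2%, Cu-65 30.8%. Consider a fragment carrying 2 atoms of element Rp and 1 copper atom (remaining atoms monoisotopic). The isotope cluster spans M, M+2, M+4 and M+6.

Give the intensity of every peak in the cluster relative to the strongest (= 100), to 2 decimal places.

Element Rp pattern (n=2): 0.07997584 : 0.40564832 : 0.51437584
Copper pattern (n=1): 0.6920 : 0.3080
Convolve the two distributions (both contribute in 2-u steps):
  M: 0.07997584×0.6920 = 0.055343
  M+2: 0.07997584×0.3080 + 0.40564832×0.6920 = 0.305341
  M+4: 0.40564832×0.3080 + 0.51437584×0.6920 = 0.480888
  M+6: 0.51437584×0.3080 = 0.158428
Scale to base peak (0.480888) = 100: 11.51 : 63.50 : 100.00 : 32.94

11.51 : 63.50 : 100.00 : 32.94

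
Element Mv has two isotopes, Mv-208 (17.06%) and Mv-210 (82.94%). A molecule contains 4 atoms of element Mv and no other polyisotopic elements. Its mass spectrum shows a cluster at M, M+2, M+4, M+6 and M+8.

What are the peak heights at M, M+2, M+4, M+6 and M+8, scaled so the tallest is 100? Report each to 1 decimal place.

Expanding (0.1706 + 0.8294)^4:
P(M) = 0.1706^4 = 0.000847
P(M+2) = 4 × 0.1706^3 × 0.8294^1 = 0.016473
P(M+4) = 6 × 0.1706^2 × 0.8294^2 = 0.120126
P(M+6) = 4 × 0.1706^1 × 0.8294^3 = 0.389342
P(M+8) = 0.8294^4 = 0.473212
The M+8 peak is largest (0.473212); scaling to 100 gives 0.2 : 3.5 : 25.4 : 82.3 : 100.0.

0.2 : 3.5 : 25.4 : 82.3 : 100.0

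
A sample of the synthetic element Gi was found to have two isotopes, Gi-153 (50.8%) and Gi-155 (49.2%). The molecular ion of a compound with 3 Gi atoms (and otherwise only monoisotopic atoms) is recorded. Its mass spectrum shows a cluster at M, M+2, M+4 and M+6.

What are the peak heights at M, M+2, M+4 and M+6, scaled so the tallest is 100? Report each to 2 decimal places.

Each Gi atom is independently Gi-153 (p = 0.508) or Gi-155 (q = 0.492); the cluster is the binomial expansion (p + q)^3.
P(M) = 0.508^3 = 0.131097
P(M+2) = 3 × 0.508^2 × 0.492^1 = 0.380902
P(M+4) = 3 × 0.508^1 × 0.492^2 = 0.368906
P(M+6) = 0.492^3 = 0.119095
The M+2 peak is largest (0.380902); scaling to 100 gives 34.42 : 100.00 : 96.85 : 31.27.

34.42 : 100.00 : 96.85 : 31.27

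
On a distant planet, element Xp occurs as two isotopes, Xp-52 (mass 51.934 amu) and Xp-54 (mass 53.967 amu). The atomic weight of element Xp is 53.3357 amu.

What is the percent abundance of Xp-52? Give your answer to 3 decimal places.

With x = fraction of Xp-52 (so Xp-54 is 1 − x):
51.934·x + 53.967·(1 − x) = 53.3357
(51.934 − 53.967)·x = 53.3357 − 53.967
x = -0.6313 / -2.033 = 0.31053 → 31.053% Xp-52, 68.947% Xp-54.

31.053%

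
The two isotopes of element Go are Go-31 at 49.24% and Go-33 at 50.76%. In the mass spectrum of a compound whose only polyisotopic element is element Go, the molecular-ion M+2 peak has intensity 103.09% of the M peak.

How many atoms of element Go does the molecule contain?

1

The M+2/M ratio from n Go atoms is n · q/p = n · 0.5076/0.4924.
n = 1.0309 × 0.4924/0.5076 = 1.00 ≈ 1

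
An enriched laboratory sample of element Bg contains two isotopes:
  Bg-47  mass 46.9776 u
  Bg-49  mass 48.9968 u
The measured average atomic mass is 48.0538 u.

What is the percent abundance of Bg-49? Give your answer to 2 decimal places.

Writing the weighted mean with unknown fraction x of Bg-47:
46.9776·x + 48.9968·(1 − x) = 48.0538
(46.9776 − 48.9968)·x = 48.0538 − 48.9968
x = -0.9430 / -2.0192 = 0.46702 → 46.70% Bg-47, 53.30% Bg-49.

53.30%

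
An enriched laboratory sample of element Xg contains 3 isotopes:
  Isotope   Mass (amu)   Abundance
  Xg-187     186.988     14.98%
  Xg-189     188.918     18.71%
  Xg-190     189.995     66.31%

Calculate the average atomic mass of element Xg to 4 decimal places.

189.3430 amu

The abundance-weighted mean is 0.1498 × 186.988 + 0.1871 × 188.918 + 0.6631 × 189.995
= 28.01080 + 35.34656 + 125.98568 = 189.34304 amu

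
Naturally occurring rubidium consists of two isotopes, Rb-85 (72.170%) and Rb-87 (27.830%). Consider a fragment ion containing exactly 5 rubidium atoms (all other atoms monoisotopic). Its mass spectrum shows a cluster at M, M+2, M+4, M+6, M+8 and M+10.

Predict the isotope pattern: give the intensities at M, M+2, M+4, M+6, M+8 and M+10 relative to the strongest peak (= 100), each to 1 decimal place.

51.9 : 100.0 : 77.1 : 29.7 : 5.7 : 0.4

The 5 Rb atoms are independent, so intensities follow the terms of (0.72170 + 0.27830)^5.
P(M) = 0.72170^5 = 0.195787
P(M+2) = 5 × 0.72170^4 × 0.27830^1 = 0.377494
P(M+4) = 10 × 0.72170^3 × 0.27830^2 = 0.291136
P(M+6) = 10 × 0.72170^2 × 0.27830^3 = 0.112267
P(M+8) = 5 × 0.72170^1 × 0.27830^4 = 0.021646
P(M+10) = 0.27830^5 = 0.001669
The M+2 peak is largest (0.377494); scaling to 100 gives 51.9 : 100.0 : 77.1 : 29.7 : 5.7 : 0.4.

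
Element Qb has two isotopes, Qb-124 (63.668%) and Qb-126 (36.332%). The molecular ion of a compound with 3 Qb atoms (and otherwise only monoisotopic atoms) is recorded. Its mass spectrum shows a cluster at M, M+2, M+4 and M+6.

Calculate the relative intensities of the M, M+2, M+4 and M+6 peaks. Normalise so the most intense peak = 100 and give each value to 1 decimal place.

Expanding (0.63668 + 0.36332)^3:
P(M) = 0.63668^3 = 0.258086
P(M+2) = 3 × 0.63668^2 × 0.36332^1 = 0.441828
P(M+4) = 3 × 0.63668^1 × 0.36332^2 = 0.252128
P(M+6) = 0.36332^3 = 0.047959
The M+2 peak is largest (0.441828); scaling to 100 gives 58.4 : 100.0 : 57.1 : 10.9.

58.4 : 100.0 : 57.1 : 10.9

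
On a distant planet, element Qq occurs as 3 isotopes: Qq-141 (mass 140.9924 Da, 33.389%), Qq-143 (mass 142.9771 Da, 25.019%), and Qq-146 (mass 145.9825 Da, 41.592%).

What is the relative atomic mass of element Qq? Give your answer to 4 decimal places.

Average mass = Σ (abundance × isotope mass) = 0.33389 × 140.9924 + 0.25019 × 142.9771 + 0.41592 × 145.9825
= 47.07595 + 35.77144 + 60.71704 = 143.56443 Da

143.5644 Da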